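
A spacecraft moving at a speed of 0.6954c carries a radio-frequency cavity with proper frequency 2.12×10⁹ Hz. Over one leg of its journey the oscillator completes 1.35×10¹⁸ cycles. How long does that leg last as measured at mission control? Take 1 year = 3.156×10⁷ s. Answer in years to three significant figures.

γ = 1/√(1 − 0.6954²) = 1/√0.5164 = 1.392
Proper time for N cycles: τ = N/f = 1.35×10¹⁸/(2.12×10⁹) = 6.368×10⁸ s = 20.18 years.
Lab-frame duration Δt = γτ = 1.392 × 20.18 = 28.08 years.

Δt = 28.1 years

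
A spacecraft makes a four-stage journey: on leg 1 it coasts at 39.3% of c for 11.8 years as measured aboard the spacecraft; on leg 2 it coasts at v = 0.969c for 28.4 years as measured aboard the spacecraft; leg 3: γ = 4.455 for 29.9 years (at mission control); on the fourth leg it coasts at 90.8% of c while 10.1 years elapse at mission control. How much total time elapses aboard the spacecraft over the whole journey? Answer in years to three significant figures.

τ = 51.1 years

Leg 1: 11.8 years is already measured aboard the spacecraft.
Leg 2: 28.4 years is already measured aboard the spacecraft.
Leg 3: γ = 4.455; τ_3 = 29.9/4.455 = 6.712 years.
Leg 4: β = 0.908; γ = 1/√(1 − 0.908²) = 1/√0.1755 = 2.387; τ_4 = 10.1/2.387 = 4.232 years.
Total: 11.80 + 28.40 + 6.712 + 4.232 years.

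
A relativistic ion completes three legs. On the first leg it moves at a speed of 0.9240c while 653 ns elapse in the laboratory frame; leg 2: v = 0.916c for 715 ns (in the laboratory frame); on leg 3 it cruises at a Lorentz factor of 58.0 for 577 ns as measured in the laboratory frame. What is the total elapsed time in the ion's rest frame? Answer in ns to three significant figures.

Leg 1: γ = 1/√(1 − 0.9240²) = 1/√0.1462 = 2.615; τ_1 = 653/2.615 = 249.7 ns.
Leg 2: γ = 1/√(1 − 0.916²) = 1/√0.1609 = 2.493; τ_2 = 715/2.493 = 286.8 ns.
Leg 3: γ = 58.0; τ_3 = 577/58.00 = 9.948 ns.
Total: 249.7 + 286.8 + 9.948 ns.

τ = 546 ns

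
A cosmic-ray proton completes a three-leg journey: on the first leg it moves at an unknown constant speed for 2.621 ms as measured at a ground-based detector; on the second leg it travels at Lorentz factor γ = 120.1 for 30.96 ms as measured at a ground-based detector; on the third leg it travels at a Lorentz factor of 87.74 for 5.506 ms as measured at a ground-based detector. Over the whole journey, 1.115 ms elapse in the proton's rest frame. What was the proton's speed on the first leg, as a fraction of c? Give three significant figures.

Leg 1: speed unknown; τ_1 = 2.621/γ_1.
Leg 2: γ = 120.1; τ_2 = 30.96/120.1 = 0.2578 ms.
Leg 3: γ = 87.74; τ_3 = 5.506/87.74 = 0.06275 ms.
Total proper time: τ_1 + 0.2578 + 0.06275 = 1.115, so τ_1 = 1.115 − 0.3205 = 0.7945 ms.
γ_1 = 2.621/0.7945 = 3.299; β = √(1 − 1/γ²) = √0.9081.

β = 0.953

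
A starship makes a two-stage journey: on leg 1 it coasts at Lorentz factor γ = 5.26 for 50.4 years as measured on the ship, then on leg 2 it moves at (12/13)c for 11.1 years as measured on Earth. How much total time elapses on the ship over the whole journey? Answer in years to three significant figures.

τ = 54.7 years

Leg 1: 50.4 years is already measured on the ship.
Leg 2: γ = 1/√(1 − (12/13)²) = 13/5 = 2.600; τ_2 = 11.1/2.600 = 4.269 years.
Total: 50.40 + 4.269 years.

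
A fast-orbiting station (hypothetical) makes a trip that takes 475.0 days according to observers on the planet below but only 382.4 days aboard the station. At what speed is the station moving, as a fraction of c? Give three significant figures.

v = 0.593c

The proper time is measured aboard the station (both events occur at the station's location); Δt is measured on the planet below. γ = Δt/τ = 475.0/382.4 = 1.242.
β = √(1 − 1/γ²) = √(1 − 0.6481) = √0.3519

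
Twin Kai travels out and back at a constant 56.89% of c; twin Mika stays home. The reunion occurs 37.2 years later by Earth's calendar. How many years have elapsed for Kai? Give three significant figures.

τ = 30.6 years

β = 0.5689; γ = 1/√(1 − 0.5689²) = 1/√0.6764 = 1.216
Kai's clock measures proper time along the trip: τ = Δt/γ = 37.2/1.216 years.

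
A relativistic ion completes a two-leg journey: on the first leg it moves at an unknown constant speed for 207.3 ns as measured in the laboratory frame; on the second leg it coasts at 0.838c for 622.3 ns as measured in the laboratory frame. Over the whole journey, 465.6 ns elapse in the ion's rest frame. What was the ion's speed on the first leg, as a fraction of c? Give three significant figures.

Leg 1: speed unknown; τ_1 = 207.3/γ_1.
Leg 2: γ = 1/√(1 − 0.838²) = 1/√0.2978 = 1.833; τ_2 = 622.3/1.833 = 339.6 ns.
Total proper time: τ_1 + 339.6 = 465.6, so τ_1 = 465.6 − 339.6 = 126.0 ns.
γ_1 = 207.3/126.0 = 1.645; β = √(1 − 1/γ²) = √0.6304.

β = 0.794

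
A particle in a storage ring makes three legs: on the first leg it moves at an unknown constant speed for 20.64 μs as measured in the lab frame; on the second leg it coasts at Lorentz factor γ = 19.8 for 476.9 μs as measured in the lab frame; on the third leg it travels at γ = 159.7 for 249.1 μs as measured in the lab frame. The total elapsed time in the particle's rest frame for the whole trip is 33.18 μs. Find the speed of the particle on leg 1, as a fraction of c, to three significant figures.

Leg 1: speed unknown; τ_1 = 20.64/γ_1.
Leg 2: γ = 19.8; τ_2 = 476.9/19.80 = 24.09 μs.
Leg 3: γ = 159.7; τ_3 = 249.1/159.7 = 1.560 μs.
Total proper time: τ_1 + 24.09 + 1.560 = 33.18, so τ_1 = 33.18 − 25.65 = 7.534 μs.
γ_1 = 20.64/7.534 = 2.739; β = √(1 − 1/γ²) = √0.8667.

β = 0.931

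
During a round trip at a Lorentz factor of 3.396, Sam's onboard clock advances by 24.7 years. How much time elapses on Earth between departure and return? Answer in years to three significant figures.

Δt = 83.9 years

γ = 3.396
Earth-frame duration is the dilated interval: Δt = γτ = 3.396 × 24.7 years.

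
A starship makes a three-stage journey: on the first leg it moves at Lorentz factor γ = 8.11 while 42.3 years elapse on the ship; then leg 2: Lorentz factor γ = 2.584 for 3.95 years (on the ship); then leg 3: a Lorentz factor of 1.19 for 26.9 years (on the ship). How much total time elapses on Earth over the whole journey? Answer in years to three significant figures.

Leg 1: γ = 8.11; Δt_1 = 8.110 × 42.3 = 343.1 years.
Leg 2: γ = 2.584; Δt_2 = 2.584 × 3.95 = 10.21 years.
Leg 3: γ = 1.19; Δt_3 = 1.190 × 26.9 = 32.01 years.
Total: 343.1 + 10.21 + 32.01 years.

Δt = 385 years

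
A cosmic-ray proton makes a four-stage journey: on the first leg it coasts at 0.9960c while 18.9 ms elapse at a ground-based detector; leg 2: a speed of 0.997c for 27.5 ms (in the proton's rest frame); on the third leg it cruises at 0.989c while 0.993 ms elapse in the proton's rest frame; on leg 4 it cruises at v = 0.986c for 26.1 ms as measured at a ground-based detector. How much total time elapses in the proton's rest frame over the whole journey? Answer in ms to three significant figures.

Leg 1: γ = 1/√(1 − 0.9960²) = 1/√0.007984 = 11.19; τ_1 = 18.9/11.19 = 1.689 ms.
Leg 2: 27.5 ms is already measured in the proton's rest frame.
Leg 3: 0.993 ms is already measured in the proton's rest frame.
Leg 4: γ = 1/√(1 − 0.986²) = 1/√0.02780 = 5.997; τ_4 = 26.1/5.997 = 4.352 ms.
Total: 1.689 + 27.50 + 0.9930 + 4.352 ms.

τ = 34.5 ms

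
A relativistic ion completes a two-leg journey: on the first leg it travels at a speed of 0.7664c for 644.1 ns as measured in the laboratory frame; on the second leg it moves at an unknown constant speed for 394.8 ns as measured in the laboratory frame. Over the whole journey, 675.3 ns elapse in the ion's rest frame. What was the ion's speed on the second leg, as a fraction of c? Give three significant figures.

β = 0.749

Leg 1: γ = 1/√(1 − 0.7664²) = 1/√0.4126 = 1.557; τ_1 = 644.1/1.557 = 413.7 ns.
Leg 2: speed unknown; τ_2 = 394.8/γ_2.
Total proper time: 413.7 + τ_2 = 675.3, so τ_2 = 675.3 − 413.7 = 261.6 ns.
γ_2 = 394.8/261.6 = 1.509; β = √(1 − 1/γ²) = √0.5611.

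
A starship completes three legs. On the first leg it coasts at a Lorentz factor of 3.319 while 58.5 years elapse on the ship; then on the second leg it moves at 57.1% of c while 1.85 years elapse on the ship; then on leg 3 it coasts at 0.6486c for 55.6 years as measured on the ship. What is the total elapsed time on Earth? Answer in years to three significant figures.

Leg 1: γ = 3.319; Δt_1 = 3.319 × 58.5 = 194.2 years.
Leg 2: β = 0.571; γ = 1/√(1 − 0.571²) = 1/√0.6740 = 1.218; Δt_2 = 1.218 × 1.85 = 2.253 years.
Leg 3: γ = 1/√(1 − 0.6486²) = 1/√0.5793 = 1.314; Δt_3 = 1.314 × 55.6 = 73.05 years.
Total: 194.2 + 2.253 + 73.05 years.

Δt = 269 years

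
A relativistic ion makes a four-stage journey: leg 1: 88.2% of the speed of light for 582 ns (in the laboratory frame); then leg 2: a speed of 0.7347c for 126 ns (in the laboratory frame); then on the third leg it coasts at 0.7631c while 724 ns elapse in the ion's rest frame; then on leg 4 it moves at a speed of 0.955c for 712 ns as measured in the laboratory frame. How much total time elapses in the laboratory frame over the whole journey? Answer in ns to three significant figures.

Leg 1: 582 ns is already measured in the laboratory frame.
Leg 2: 126 ns is already measured in the laboratory frame.
Leg 3: γ = 1/√(1 − 0.7631²) = 1/√0.4177 = 1.547; Δt_3 = 1.547 × 724 = 1120 ns.
Leg 4: 712 ns is already measured in the laboratory frame.
Total: 582.0 + 126.0 + 1120 + 712.0 ns.

Δt = 2540 ns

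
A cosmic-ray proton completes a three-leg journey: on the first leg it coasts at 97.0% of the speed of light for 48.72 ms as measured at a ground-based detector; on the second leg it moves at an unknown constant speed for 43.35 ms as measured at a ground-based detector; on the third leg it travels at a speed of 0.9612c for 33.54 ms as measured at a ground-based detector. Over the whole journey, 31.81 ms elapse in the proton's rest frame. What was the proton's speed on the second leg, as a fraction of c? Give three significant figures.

Leg 1: β = 0.970; γ = 1/√(1 − 0.970²) = 1/√0.05910 = 4.113; τ_1 = 48.72/4.113 = 11.84 ms.
Leg 2: speed unknown; τ_2 = 43.35/γ_2.
Leg 3: γ = 1/√(1 − 0.9612²) = 1/√0.07609 = 3.625; τ_3 = 33.54/3.625 = 9.252 ms.
Total proper time: 11.84 + τ_2 + 9.252 = 31.81, so τ_2 = 31.81 − 21.10 = 10.71 ms.
γ_2 = 43.35/10.71 = 4.046; β = √(1 − 1/γ²) = √0.9389.

β = 0.969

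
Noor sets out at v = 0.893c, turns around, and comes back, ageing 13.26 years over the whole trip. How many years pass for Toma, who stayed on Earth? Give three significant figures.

γ = 1/√(1 − 0.893²) = 1/√0.2026 = 2.222
Earth-frame duration is the dilated interval: Δt = γτ = 2.222 × 13.26 years.

Δt = 29.5 years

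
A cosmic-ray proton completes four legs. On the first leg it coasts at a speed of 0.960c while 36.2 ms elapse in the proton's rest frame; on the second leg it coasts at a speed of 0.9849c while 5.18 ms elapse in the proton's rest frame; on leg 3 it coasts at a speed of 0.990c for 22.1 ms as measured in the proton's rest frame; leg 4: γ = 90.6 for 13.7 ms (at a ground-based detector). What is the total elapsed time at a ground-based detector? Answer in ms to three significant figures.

Δt = 330 ms

Leg 1: γ = 1/√(1 − 0.960²) = 1/√0.07840 = 3.571; Δt_1 = 3.571 × 36.2 = 129.3 ms.
Leg 2: γ = 1/√(1 − 0.9849²) = 1/√0.02997 = 5.776; Δt_2 = 5.776 × 5.18 = 29.92 ms.
Leg 3: γ = 1/√(1 − 0.990²) = 1/√0.01990 = 7.089; Δt_3 = 7.089 × 22.1 = 156.7 ms.
Leg 4: 13.7 ms is already measured at a ground-based detector.
Total: 129.3 + 29.92 + 156.7 + 13.70 ms.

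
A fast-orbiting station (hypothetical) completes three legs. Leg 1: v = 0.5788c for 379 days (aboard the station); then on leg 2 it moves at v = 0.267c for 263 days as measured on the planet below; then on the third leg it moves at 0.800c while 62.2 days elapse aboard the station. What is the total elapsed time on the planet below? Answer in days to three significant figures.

Δt = 831 days

Leg 1: γ = 1/√(1 − 0.5788²) = 1/√0.6650 = 1.226; Δt_1 = 1.226 × 379 = 464.8 days.
Leg 2: 263 days is already measured on the planet below.
Leg 3: γ = 1/√(1 − 0.800²) = 5/3 ≈ 1.667; Δt_3 = 1.667 × 62.2 = 103.7 days.
Total: 464.8 + 263.0 + 103.7 days.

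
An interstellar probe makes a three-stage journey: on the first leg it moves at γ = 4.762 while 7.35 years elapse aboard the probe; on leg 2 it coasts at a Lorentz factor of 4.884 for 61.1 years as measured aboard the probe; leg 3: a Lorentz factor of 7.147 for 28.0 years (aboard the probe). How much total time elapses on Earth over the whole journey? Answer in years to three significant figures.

Δt = 534 years

Leg 1: γ = 4.762; Δt_1 = 4.762 × 7.35 = 35.00 years.
Leg 2: γ = 4.884; Δt_2 = 4.884 × 61.1 = 298.4 years.
Leg 3: γ = 7.147; Δt_3 = 7.147 × 28.0 = 200.1 years.
Total: 35.00 + 298.4 + 200.1 years.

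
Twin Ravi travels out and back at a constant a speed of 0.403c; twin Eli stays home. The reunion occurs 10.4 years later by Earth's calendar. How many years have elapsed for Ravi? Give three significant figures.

τ = 9.52 years

γ = 1/√(1 − 0.403²) = 1/√0.8376 = 1.093
Ravi's clock measures proper time along the trip: τ = Δt/γ = 10.4/1.093 years.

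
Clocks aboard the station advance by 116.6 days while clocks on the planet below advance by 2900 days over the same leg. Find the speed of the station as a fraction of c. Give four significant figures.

v = 0.9992c

The proper time is measured aboard the station (both events occur at the station's location); Δt is measured on the planet below. γ = Δt/τ = 2900/116.6 = 24.87.
β = √(1 − 1/γ²) = √(1 − 0.001617) = √0.9984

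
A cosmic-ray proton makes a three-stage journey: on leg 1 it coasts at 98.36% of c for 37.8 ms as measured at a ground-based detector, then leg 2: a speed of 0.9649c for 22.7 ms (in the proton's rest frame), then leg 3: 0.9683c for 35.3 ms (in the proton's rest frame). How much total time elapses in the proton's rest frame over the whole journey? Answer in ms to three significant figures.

τ = 64.8 ms

Leg 1: β = 0.9836; γ = 1/√(1 − 0.9836²) = 1/√0.03253 = 5.544; τ_1 = 37.8/5.544 = 6.818 ms.
Leg 2: 22.7 ms is already measured in the proton's rest frame.
Leg 3: 35.3 ms is already measured in the proton's rest frame.
Total: 6.818 + 22.70 + 35.30 ms.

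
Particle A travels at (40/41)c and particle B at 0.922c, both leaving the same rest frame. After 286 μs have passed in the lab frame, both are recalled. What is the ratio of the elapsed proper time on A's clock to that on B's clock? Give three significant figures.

τ_A/τ_B = 0.567

A: γ = 1/√(1 − (40/41)²) = 41/9 ≈ 4.556. B: γ = 1/√(1 − 0.922²) = 1/√0.1499 = 2.583.
τ_A/τ_B = γ_B/γ_A = 2.583/4.556 = 0.5669, so τ_A/τ_B = 0.5669.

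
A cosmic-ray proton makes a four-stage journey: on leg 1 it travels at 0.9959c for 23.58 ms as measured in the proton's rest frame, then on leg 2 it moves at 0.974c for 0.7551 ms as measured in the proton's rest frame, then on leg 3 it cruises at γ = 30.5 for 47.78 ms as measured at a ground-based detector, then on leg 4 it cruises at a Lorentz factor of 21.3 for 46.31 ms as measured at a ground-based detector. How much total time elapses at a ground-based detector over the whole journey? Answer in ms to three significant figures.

Δt = 358 ms

Leg 1: γ = 1/√(1 − 0.9959²) = 1/√0.008183 = 11.05; Δt_1 = 11.05 × 23.58 = 260.7 ms.
Leg 2: γ = 1/√(1 − 0.974²) = 1/√0.05132 = 4.414; Δt_2 = 4.414 × 0.7551 = 3.333 ms.
Leg 3: 47.78 ms is already measured at a ground-based detector.
Leg 4: 46.31 ms is already measured at a ground-based detector.
Total: 260.7 + 3.333 + 47.78 + 46.31 ms.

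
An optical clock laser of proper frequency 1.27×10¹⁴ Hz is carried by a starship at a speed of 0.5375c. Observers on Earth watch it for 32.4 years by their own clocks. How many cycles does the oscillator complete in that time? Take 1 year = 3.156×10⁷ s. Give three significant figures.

N = 1.10×10²³

γ = 1/√(1 − 0.5375²) = 1/√0.7111 = 1.186
During 32.4 years of lab time, the oscillator's proper time advances by τ = Δt/γ = 32.4/1.186 = 27.32 years = 8.623×10⁸ s.
N = f × τ = 1.27×10¹⁴ × 8.623×10⁸ = 1.095×10²³.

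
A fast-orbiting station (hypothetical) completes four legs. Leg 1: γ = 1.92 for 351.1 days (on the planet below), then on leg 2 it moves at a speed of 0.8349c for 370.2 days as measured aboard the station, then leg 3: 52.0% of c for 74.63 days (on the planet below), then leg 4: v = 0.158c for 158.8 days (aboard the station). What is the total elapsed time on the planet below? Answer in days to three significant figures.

Δt = 1260 days

Leg 1: 351.1 days is already measured on the planet below.
Leg 2: γ = 1/√(1 − 0.8349²) = 1/√0.3029 = 1.817; Δt_2 = 1.817 × 370.2 = 672.6 days.
Leg 3: 74.63 days is already measured on the planet below.
Leg 4: γ = 1/√(1 − 0.158²) = 1/√0.9750 = 1.013; Δt_4 = 1.013 × 158.8 = 160.8 days.
Total: 351.1 + 672.6 + 74.63 + 160.8 days.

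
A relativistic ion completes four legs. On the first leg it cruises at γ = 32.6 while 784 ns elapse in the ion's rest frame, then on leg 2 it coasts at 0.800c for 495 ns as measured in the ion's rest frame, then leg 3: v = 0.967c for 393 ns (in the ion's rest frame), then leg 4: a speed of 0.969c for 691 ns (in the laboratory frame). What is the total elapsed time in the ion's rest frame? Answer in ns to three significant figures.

τ = 1840 ns

Leg 1: 784 ns is already measured in the ion's rest frame.
Leg 2: 495 ns is already measured in the ion's rest frame.
Leg 3: 393 ns is already measured in the ion's rest frame.
Leg 4: γ = 1/√(1 − 0.969²) = 1/√0.06104 = 4.048; τ_4 = 691/4.048 = 170.7 ns.
Total: 784.0 + 495.0 + 393.0 + 170.7 ns.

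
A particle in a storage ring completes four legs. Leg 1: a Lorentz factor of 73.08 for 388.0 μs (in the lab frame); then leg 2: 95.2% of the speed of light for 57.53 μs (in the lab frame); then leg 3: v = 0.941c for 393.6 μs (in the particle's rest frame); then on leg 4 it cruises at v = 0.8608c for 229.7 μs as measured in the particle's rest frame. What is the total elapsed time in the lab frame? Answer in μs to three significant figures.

Leg 1: 388.0 μs is already measured in the lab frame.
Leg 2: 57.53 μs is already measured in the lab frame.
Leg 3: γ = 1/√(1 − 0.941²) = 1/√0.1145 = 2.955; Δt_3 = 2.955 × 393.6 = 1163 μs.
Leg 4: γ = 1/√(1 − 0.8608²) = 1/√0.2590 = 1.965; Δt_4 = 1.965 × 229.7 = 451.3 μs.
Total: 388.0 + 57.53 + 1163 + 451.3 μs.

Δt = 2060 μs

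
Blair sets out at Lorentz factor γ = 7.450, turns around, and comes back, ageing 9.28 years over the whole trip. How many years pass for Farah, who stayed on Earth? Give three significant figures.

Δt = 69.1 years

γ = 7.450
Earth-frame duration is the dilated interval: Δt = γτ = 7.450 × 9.28 years.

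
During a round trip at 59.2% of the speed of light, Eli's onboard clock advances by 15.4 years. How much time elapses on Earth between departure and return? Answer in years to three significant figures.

β = 0.592; γ = 1/√(1 − 0.592²) = 1/√0.6495 = 1.241
Earth-frame duration is the dilated interval: Δt = γτ = 1.241 × 15.4 years.

Δt = 19.1 years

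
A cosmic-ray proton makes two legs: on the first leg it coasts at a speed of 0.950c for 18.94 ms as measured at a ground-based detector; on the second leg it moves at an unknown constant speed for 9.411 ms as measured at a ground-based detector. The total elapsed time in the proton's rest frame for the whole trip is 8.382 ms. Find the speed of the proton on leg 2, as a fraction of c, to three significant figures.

Leg 1: γ = 1/√(1 − 0.950²) = 1/√0.09750 = 3.203; τ_1 = 18.94/3.203 = 5.914 ms.
Leg 2: speed unknown; τ_2 = 9.411/γ_2.
Total proper time: 5.914 + τ_2 = 8.382, so τ_2 = 8.382 − 5.914 = 2.468 ms.
γ_2 = 9.411/2.468 = 3.813; β = √(1 − 1/γ²) = √0.9312.

β = 0.965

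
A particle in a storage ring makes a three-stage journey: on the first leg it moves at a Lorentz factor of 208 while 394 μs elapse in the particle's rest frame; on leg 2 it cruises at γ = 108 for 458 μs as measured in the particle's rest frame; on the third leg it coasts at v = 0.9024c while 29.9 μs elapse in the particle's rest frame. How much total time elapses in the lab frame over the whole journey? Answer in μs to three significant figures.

Leg 1: γ = 208; Δt_1 = 208.0 × 394 = 8.195×10⁴ μs.
Leg 2: γ = 108; Δt_2 = 108.0 × 458 = 4.946×10⁴ μs.
Leg 3: γ = 1/√(1 − 0.9024²) = 1/√0.1857 = 2.321; Δt_3 = 2.321 × 29.9 = 69.39 μs.
Total: 8.195×10⁴ + 4.946×10⁴ + 69.39 μs.

Δt = 1.31×10⁵ μs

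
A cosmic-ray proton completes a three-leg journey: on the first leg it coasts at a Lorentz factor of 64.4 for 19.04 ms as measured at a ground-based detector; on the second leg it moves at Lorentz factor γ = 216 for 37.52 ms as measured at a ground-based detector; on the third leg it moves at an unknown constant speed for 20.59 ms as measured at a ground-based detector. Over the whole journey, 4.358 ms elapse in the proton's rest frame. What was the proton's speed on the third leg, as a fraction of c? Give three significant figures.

β = 0.982

Leg 1: γ = 64.4; τ_1 = 19.04/64.40 = 0.2957 ms.
Leg 2: γ = 216; τ_2 = 37.52/216.0 = 0.1737 ms.
Leg 3: speed unknown; τ_3 = 20.59/γ_3.
Total proper time: 0.2957 + 0.1737 + τ_3 = 4.358, so τ_3 = 4.358 − 0.4694 = 3.889 ms.
γ_3 = 20.59/3.889 = 5.295; β = √(1 − 1/γ²) = √0.9643.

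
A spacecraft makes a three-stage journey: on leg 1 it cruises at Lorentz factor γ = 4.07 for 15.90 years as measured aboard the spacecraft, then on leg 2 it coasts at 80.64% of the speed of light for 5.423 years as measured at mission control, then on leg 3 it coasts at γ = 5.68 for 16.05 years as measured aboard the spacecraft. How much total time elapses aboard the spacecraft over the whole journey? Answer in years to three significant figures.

Leg 1: 15.90 years is already measured aboard the spacecraft.
Leg 2: β = 0.8064; γ = 1/√(1 − 0.8064²) = 1/√0.3497 = 1.691; τ_2 = 5.423/1.691 = 3.207 years.
Leg 3: 16.05 years is already measured aboard the spacecraft.
Total: 15.90 + 3.207 + 16.05 years.

τ = 35.2 years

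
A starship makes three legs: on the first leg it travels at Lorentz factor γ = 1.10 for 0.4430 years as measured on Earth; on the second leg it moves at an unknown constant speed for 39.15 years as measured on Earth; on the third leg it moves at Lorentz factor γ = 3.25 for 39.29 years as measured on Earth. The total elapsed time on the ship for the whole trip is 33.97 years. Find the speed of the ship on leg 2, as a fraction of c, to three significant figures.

β = 0.836

Leg 1: γ = 1.10; τ_1 = 0.4430/1.100 = 0.4027 years.
Leg 2: speed unknown; τ_2 = 39.15/γ_2.
Leg 3: γ = 3.25; τ_3 = 39.29/3.250 = 12.09 years.
Total proper time: 0.4027 + τ_2 + 12.09 = 33.97, so τ_2 = 33.97 − 12.49 = 21.48 years.
γ_2 = 39.15/21.48 = 1.823; β = √(1 − 1/γ²) = √0.6990.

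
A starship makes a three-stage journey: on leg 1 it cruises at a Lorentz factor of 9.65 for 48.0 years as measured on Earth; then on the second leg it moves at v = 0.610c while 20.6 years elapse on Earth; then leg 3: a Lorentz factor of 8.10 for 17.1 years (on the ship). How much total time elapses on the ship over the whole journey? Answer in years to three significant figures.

Leg 1: γ = 9.65; τ_1 = 48.0/9.650 = 4.974 years.
Leg 2: γ = 1/√(1 − 0.610²) = 1/√0.6279 = 1.262; τ_2 = 20.6/1.262 = 16.32 years.
Leg 3: 17.1 years is already measured on the ship.
Total: 4.974 + 16.32 + 17.10 years.

τ = 38.4 years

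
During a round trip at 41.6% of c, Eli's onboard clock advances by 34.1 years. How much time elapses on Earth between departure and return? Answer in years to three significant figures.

Δt = 37.5 years

β = 0.416; γ = 1/√(1 − 0.416²) = 1/√0.8269 = 1.100
Earth-frame duration is the dilated interval: Δt = γτ = 1.100 × 34.1 years.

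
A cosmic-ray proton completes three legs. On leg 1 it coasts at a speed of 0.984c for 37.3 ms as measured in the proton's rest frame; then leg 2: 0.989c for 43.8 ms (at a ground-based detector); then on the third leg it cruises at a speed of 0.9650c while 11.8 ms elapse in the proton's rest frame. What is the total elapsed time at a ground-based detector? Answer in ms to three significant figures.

Δt = 298 ms

Leg 1: γ = 1/√(1 − 0.984²) = 1/√0.03174 = 5.613; Δt_1 = 5.613 × 37.3 = 209.4 ms.
Leg 2: 43.8 ms is already measured at a ground-based detector.
Leg 3: γ = 1/√(1 − 0.9650²) = 1/√0.06878 = 3.813; Δt_3 = 3.813 × 11.8 = 45.00 ms.
Total: 209.4 + 43.80 + 45.00 ms.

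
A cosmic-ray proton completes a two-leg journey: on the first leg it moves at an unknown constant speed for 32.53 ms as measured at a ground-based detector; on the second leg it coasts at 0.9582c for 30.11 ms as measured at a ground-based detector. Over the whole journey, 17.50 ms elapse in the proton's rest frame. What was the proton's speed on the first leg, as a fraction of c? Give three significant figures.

Leg 1: speed unknown; τ_1 = 32.53/γ_1.
Leg 2: γ = 1/√(1 − 0.9582²) = 1/√0.08185 = 3.495; τ_2 = 30.11/3.495 = 8.614 ms.
Total proper time: τ_1 + 8.614 = 17.50, so τ_1 = 17.50 − 8.614 = 8.886 ms.
γ_1 = 32.53/8.886 = 3.661; β = √(1 − 1/γ²) = √0.9254.

β = 0.962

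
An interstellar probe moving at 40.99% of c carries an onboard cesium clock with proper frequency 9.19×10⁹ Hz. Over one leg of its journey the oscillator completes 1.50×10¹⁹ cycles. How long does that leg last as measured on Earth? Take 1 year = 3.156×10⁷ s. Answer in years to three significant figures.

β = 0.4099; γ = 1/√(1 − 0.4099²) = 1/√0.8320 = 1.096
Proper time for N cycles: τ = N/f = 1.50×10¹⁹/(9.19×10⁹) = 1.632×10⁹ s = 51.72 years.
Lab-frame duration Δt = γτ = 1.096 × 51.72 = 56.70 years.

Δt = 56.7 years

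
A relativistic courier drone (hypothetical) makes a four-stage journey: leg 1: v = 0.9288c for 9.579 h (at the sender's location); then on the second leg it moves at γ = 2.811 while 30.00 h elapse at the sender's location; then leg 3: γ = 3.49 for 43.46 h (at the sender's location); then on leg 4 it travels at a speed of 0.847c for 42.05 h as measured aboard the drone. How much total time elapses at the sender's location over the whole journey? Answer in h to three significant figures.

Leg 1: 9.579 h is already measured at the sender's location.
Leg 2: 30.00 h is already measured at the sender's location.
Leg 3: 43.46 h is already measured at the sender's location.
Leg 4: γ = 1/√(1 − 0.847²) = 1/√0.2826 = 1.881; Δt_4 = 1.881 × 42.05 = 79.10 h.
Total: 9.579 + 30.00 + 43.46 + 79.10 h.

Δt = 162 h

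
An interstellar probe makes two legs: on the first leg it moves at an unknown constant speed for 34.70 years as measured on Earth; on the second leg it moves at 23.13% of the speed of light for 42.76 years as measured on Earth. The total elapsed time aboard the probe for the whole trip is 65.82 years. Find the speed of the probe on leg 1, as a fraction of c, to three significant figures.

β = 0.716

Leg 1: speed unknown; τ_1 = 34.70/γ_1.
Leg 2: β = 0.2313; γ = 1/√(1 − 0.2313²) = 1/√0.9465 = 1.028; τ_2 = 42.76/1.028 = 41.60 years.
Total proper time: τ_1 + 41.60 = 65.82, so τ_1 = 65.82 − 41.60 = 24.22 years.
γ_1 = 34.70/24.22 = 1.433; β = √(1 − 1/γ²) = √0.5128.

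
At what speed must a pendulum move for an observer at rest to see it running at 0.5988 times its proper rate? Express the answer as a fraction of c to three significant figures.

β = 0.801

Rate ratio = 1/γ, so γ = 1/0.5988 = 1.670.
β = √(1 − 1/γ²) = √(1 − 0.5988²) = √0.6414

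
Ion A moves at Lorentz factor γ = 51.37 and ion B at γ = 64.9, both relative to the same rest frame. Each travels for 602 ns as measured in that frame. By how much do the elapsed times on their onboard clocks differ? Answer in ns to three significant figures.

|τ_A − τ_B| = 2.44 ns

A: γ = 51.37; τ_A = 602/51.37 = 11.72 ns.
B: γ = 64.9; τ_B = 602/64.90 = 9.276 ns.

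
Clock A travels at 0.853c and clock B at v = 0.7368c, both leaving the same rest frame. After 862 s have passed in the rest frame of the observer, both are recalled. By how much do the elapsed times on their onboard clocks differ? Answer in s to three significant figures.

|τ_A − τ_B| = 133 s

A: γ = 1/√(1 − 0.853²) = 1/√0.2724 = 1.916; τ_A = 862/1.916 = 449.9 s.
B: γ = 1/√(1 − 0.7368²) = 1/√0.4571 = 1.479; τ_B = 862/1.479 = 582.8 s.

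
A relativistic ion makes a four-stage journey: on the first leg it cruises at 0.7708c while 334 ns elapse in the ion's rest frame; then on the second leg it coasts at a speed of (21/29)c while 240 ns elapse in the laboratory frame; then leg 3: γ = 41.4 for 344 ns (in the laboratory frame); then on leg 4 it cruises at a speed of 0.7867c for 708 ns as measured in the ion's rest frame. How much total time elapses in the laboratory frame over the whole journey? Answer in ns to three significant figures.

Δt = 2260 ns

Leg 1: γ = 1/√(1 − 0.7708²) = 1/√0.4059 = 1.570; Δt_1 = 1.570 × 334 = 524.3 ns.
Leg 2: 240 ns is already measured in the laboratory frame.
Leg 3: 344 ns is already measured in the laboratory frame.
Leg 4: γ = 1/√(1 − 0.7867²) = 1/√0.3811 = 1.620; Δt_4 = 1.620 × 708 = 1147 ns.
Total: 524.3 + 240.0 + 344.0 + 1147 ns.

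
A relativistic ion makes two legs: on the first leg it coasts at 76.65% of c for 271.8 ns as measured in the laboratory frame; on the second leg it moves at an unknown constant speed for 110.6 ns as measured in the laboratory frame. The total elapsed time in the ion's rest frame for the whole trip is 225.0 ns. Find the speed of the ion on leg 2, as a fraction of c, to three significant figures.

Leg 1: β = 0.7665; γ = 1/√(1 − 0.7665²) = 1/√0.4125 = 1.557; τ_1 = 271.8/1.557 = 174.6 ns.
Leg 2: speed unknown; τ_2 = 110.6/γ_2.
Total proper time: 174.6 + τ_2 = 225.0, so τ_2 = 225.0 − 174.6 = 50.44 ns.
γ_2 = 110.6/50.44 = 2.193; β = √(1 − 1/γ²) = √0.7920.

β = 0.890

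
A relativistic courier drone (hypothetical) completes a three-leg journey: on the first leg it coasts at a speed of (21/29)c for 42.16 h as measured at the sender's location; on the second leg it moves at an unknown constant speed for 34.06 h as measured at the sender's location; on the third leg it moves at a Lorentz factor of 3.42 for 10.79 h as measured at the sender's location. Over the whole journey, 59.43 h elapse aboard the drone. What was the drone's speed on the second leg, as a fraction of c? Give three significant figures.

Leg 1: γ = 1/√(1 − (21/29)²) = 29/20 = 1.450; τ_1 = 42.16/1.450 = 29.08 h.
Leg 2: speed unknown; τ_2 = 34.06/γ_2.
Leg 3: γ = 3.42; τ_3 = 10.79/3.420 = 3.155 h.
Total proper time: 29.08 + τ_2 + 3.155 = 59.43, so τ_2 = 59.43 − 32.23 = 27.20 h.
γ_2 = 34.06/27.20 = 1.252; β = √(1 − 1/γ²) = √0.3623.

β = 0.602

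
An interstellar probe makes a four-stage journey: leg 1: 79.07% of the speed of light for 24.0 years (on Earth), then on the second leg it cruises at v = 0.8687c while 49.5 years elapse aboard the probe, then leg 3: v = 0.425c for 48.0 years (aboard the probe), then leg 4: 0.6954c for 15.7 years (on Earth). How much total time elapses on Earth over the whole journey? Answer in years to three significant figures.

Leg 1: 24.0 years is already measured on Earth.
Leg 2: γ = 1/√(1 − 0.8687²) = 1/√0.2454 = 2.019; Δt_2 = 2.019 × 49.5 = 99.93 years.
Leg 3: γ = 1/√(1 − 0.425²) = 1/√0.8194 = 1.105; Δt_3 = 1.105 × 48.0 = 53.03 years.
Leg 4: 15.7 years is already measured on Earth.
Total: 24.00 + 99.93 + 53.03 + 15.70 years.

Δt = 193 years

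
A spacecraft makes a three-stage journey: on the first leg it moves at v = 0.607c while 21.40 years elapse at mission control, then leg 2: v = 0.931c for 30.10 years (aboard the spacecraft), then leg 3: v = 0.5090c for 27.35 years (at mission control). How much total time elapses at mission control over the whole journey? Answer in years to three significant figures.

Δt = 131 years

Leg 1: 21.40 years is already measured at mission control.
Leg 2: γ = 1/√(1 − 0.931²) = 1/√0.1332 = 2.740; Δt_2 = 2.740 × 30.10 = 82.46 years.
Leg 3: 27.35 years is already measured at mission control.
Total: 21.40 + 82.46 + 27.35 years.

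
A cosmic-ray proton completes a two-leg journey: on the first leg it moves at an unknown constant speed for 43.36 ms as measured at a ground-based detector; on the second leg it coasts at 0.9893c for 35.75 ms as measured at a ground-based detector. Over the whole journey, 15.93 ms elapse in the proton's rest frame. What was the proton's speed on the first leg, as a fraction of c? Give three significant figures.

Leg 1: speed unknown; τ_1 = 43.36/γ_1.
Leg 2: γ = 1/√(1 − 0.9893²) = 1/√0.02129 = 6.854; τ_2 = 35.75/6.854 = 5.216 ms.
Total proper time: τ_1 + 5.216 = 15.93, so τ_1 = 15.93 − 5.216 = 10.71 ms.
γ_1 = 43.36/10.71 = 4.047; β = √(1 − 1/γ²) = √0.9389.

β = 0.969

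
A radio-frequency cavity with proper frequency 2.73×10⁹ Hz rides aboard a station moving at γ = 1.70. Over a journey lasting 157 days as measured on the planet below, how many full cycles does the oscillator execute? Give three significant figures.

N = 2.18×10¹⁶

γ = 1.70
The oscillator's own cycle count is N = f × τ where τ is the proper time aboard the station. τ = Δt/γ = 157/1.700 = 92.35 days = 7.979×10⁶ s.
N = 2.73×10⁹ × 7.979×10⁶ = 2.178×10¹⁶.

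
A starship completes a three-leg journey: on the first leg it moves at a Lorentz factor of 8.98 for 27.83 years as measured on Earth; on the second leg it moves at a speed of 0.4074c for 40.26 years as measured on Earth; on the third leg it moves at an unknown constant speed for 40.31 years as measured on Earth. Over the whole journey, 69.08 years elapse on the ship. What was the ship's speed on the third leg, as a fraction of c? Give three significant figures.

β = 0.689

Leg 1: γ = 8.98; τ_1 = 27.83/8.980 = 3.099 years.
Leg 2: γ = 1/√(1 − 0.4074²) = 1/√0.8340 = 1.095; τ_2 = 40.26/1.095 = 36.77 years.
Leg 3: speed unknown; τ_3 = 40.31/γ_3.
Total proper time: 3.099 + 36.77 + τ_3 = 69.08, so τ_3 = 69.08 − 39.87 = 29.21 years.
γ_3 = 40.31/29.21 = 1.380; β = √(1 − 1/γ²) = √0.4748.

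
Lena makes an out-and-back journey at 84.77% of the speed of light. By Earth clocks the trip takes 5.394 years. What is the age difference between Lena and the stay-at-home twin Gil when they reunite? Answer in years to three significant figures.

Δt − τ = 2.53 years

β = 0.8477; γ = 1/√(1 − 0.8477²) = 1/√0.2814 = 1.885
Lena's elapsed proper time: τ = 5.394/1.885 = 2.861 years.
Age gap = Δt − τ = 5.394 − 2.861 years.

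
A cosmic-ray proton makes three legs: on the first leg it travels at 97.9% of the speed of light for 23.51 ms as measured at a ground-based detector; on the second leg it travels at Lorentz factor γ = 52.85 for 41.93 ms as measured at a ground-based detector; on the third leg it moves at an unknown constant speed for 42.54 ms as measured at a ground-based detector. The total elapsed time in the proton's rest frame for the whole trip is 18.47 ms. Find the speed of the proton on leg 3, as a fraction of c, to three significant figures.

β = 0.953

Leg 1: β = 0.979; γ = 1/√(1 − 0.979²) = 1/√0.04156 = 4.905; τ_1 = 23.51/4.905 = 4.793 ms.
Leg 2: γ = 52.85; τ_2 = 41.93/52.85 = 0.7934 ms.
Leg 3: speed unknown; τ_3 = 42.54/γ_3.
Total proper time: 4.793 + 0.7934 + τ_3 = 18.47, so τ_3 = 18.47 − 5.586 = 12.88 ms.
γ_3 = 42.54/12.88 = 3.302; β = √(1 − 1/γ²) = √0.9083.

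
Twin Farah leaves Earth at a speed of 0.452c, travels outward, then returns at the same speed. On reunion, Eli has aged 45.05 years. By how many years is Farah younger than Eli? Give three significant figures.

γ = 1/√(1 − 0.452²) = 1/√0.7957 = 1.121
Farah's elapsed proper time: τ = 45.05/1.121 = 40.19 years.
Age gap = Δt − τ = 45.05 − 40.19 years.

Δt − τ = 4.86 years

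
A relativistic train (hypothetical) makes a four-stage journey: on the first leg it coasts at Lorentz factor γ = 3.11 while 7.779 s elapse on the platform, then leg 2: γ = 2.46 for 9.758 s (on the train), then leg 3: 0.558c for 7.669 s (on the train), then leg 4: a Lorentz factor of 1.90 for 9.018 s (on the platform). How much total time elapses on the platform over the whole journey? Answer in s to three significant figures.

Δt = 50.0 s

Leg 1: 7.779 s is already measured on the platform.
Leg 2: γ = 2.46; Δt_2 = 2.460 × 9.758 = 24.00 s.
Leg 3: γ = 1/√(1 − 0.558²) = 1/√0.6886 = 1.205; Δt_3 = 1.205 × 7.669 = 9.242 s.
Leg 4: 9.018 s is already measured on the platform.
Total: 7.779 + 24.00 + 9.242 + 9.018 s.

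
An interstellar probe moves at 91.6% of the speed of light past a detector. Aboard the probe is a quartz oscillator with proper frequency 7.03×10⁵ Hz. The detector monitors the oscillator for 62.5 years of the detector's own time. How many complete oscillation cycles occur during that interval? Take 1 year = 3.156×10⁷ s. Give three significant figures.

β = 0.916; γ = 1/√(1 − 0.916²) = 1/√0.1609 = 2.493
During 62.5 years of lab time, the oscillator's proper time advances by τ = Δt/γ = 62.5/2.493 = 25.07 years = 7.913×10⁸ s.
N = f × τ = 7.03×10⁵ × 7.913×10⁸ = 5.563×10¹⁴.

N = 5.56×10¹⁴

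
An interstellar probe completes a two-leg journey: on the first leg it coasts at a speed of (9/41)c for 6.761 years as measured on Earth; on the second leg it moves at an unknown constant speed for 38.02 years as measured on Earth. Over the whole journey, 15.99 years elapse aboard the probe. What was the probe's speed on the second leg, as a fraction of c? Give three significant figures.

Leg 1: γ = 1/√(1 − (9/41)²) = 41/40 = 1.025; τ_1 = 6.761/1.025 = 6.596 years.
Leg 2: speed unknown; τ_2 = 38.02/γ_2.
Total proper time: 6.596 + τ_2 = 15.99, so τ_2 = 15.99 − 6.596 = 9.394 years.
γ_2 = 38.02/9.394 = 4.047; β = √(1 − 1/γ²) = √0.9390.

β = 0.969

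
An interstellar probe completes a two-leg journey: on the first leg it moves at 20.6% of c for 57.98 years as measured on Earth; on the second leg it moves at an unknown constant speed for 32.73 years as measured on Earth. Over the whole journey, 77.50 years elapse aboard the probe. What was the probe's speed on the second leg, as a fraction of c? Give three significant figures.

Leg 1: β = 0.206; γ = 1/√(1 − 0.206²) = 1/√0.9576 = 1.022; τ_1 = 57.98/1.022 = 56.74 years.
Leg 2: speed unknown; τ_2 = 32.73/γ_2.
Total proper time: 56.74 + τ_2 = 77.50, so τ_2 = 77.50 − 56.74 = 20.76 years.
γ_2 = 32.73/20.76 = 1.576; β = √(1 − 1/γ²) = √0.5976.

β = 0.773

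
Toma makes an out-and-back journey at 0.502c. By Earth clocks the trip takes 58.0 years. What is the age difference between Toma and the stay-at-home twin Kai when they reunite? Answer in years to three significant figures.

γ = 1/√(1 − 0.502²) = 1/√0.7480 = 1.156
Toma's elapsed proper time: τ = 58.0/1.156 = 50.16 years.
Age gap = Δt − τ = 58.0 − 50.16 years.

Δt − τ = 7.84 years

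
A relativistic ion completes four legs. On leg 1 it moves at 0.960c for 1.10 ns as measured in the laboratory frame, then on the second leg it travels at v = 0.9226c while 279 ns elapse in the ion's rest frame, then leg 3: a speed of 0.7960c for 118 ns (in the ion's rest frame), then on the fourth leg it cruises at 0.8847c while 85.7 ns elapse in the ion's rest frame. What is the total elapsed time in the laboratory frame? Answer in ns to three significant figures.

Δt = 1100 ns

Leg 1: 1.10 ns is already measured in the laboratory frame.
Leg 2: γ = 1/√(1 − 0.9226²) = 1/√0.1488 = 2.592; Δt_2 = 2.592 × 279 = 723.3 ns.
Leg 3: γ = 1/√(1 − 0.7960²) = 1/√0.3664 = 1.652; Δt_3 = 1.652 × 118 = 194.9 ns.
Leg 4: γ = 1/√(1 − 0.8847²) = 1/√0.2173 = 2.145; Δt_4 = 2.145 × 85.7 = 183.8 ns.
Total: 1.100 + 723.3 + 194.9 + 183.8 ns.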